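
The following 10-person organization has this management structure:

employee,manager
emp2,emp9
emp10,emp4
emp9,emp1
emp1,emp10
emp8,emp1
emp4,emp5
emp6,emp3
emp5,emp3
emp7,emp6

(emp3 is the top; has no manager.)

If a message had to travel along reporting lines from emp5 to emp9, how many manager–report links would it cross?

emp9 is in emp5's organization: the chain from emp9 up to emp5 is emp9 → emp1 → emp10 → emp4 → emp5, which is 4 links.

4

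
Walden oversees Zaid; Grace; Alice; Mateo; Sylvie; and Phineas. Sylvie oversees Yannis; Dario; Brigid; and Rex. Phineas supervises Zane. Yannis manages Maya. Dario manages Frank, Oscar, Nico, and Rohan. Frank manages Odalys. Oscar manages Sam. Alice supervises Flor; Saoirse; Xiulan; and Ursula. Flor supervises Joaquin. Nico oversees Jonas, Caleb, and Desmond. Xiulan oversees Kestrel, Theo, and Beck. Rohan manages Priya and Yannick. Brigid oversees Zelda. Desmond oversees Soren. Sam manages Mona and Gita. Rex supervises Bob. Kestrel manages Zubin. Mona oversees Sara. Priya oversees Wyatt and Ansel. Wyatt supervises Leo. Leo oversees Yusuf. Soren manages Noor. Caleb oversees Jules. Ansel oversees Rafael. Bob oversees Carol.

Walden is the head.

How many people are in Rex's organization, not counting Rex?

Rex directly manages Bob. Under Bob: Carol (1). That's 2 in total.

2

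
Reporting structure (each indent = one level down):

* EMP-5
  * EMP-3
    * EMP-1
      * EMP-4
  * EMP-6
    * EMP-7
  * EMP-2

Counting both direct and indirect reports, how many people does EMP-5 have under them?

EMP-5 directly manages EMP-3, EMP-6, EMP-2. Under EMP-3: EMP-1, EMP-4 (2). Under EMP-6: EMP-7 (1). EMP-2 has no reports. So EMP-5's organization is 3 direct reports plus everyone under them: 3 + 2 + 1 = 6.

6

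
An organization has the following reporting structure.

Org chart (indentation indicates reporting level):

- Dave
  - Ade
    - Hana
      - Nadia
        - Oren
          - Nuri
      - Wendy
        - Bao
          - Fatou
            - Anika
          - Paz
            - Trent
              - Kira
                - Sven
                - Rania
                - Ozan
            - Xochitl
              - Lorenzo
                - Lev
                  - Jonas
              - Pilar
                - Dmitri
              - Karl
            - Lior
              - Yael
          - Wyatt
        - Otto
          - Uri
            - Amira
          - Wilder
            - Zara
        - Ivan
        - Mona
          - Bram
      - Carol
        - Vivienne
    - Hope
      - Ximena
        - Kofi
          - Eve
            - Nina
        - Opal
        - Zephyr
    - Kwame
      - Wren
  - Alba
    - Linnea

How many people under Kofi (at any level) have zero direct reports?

1

The only person in Kofi's organization with no one reporting to them is Nina. That is 1.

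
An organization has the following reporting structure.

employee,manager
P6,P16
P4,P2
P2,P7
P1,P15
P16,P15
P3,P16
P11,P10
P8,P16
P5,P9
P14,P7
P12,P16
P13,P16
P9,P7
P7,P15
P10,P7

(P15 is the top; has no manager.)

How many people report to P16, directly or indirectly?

5

P16 directly manages P3, P13, P12, P8, P6. P3 has no reports. P13 has no reports. P12 has no reports. P8 has no reports. P6 has no reports. So P16's organization is 5 direct reports plus everyone under them: 1 + 1 + 1 + 1 + 1 = 5.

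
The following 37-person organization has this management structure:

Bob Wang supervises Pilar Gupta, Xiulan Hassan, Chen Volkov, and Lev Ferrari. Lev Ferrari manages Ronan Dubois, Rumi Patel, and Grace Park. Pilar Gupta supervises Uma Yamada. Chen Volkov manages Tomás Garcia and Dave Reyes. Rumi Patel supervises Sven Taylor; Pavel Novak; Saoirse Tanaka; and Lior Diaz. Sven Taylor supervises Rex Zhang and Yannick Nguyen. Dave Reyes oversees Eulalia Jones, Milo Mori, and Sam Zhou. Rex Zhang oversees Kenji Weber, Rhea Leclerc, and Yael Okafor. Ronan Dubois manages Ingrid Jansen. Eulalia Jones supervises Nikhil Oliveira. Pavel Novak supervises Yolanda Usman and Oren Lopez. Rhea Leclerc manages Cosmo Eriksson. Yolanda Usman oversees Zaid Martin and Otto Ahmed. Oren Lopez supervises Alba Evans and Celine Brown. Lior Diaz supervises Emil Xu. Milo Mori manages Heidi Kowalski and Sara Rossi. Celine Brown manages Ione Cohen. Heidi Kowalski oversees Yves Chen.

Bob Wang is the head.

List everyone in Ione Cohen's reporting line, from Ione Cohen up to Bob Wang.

Ione Cohen reports to Celine Brown. Celine Brown reports to Oren Lopez. Oren Lopez reports to Pavel Novak. Pavel Novak reports to Rumi Patel. Rumi Patel reports to Lev Ferrari. Lev Ferrari reports to Bob Wang. Bob Wang is at the top.

Ione Cohen -> Celine Brown -> Oren Lopez -> Pavel Novak -> Rumi Patel -> Lev Ferrari -> Bob Wang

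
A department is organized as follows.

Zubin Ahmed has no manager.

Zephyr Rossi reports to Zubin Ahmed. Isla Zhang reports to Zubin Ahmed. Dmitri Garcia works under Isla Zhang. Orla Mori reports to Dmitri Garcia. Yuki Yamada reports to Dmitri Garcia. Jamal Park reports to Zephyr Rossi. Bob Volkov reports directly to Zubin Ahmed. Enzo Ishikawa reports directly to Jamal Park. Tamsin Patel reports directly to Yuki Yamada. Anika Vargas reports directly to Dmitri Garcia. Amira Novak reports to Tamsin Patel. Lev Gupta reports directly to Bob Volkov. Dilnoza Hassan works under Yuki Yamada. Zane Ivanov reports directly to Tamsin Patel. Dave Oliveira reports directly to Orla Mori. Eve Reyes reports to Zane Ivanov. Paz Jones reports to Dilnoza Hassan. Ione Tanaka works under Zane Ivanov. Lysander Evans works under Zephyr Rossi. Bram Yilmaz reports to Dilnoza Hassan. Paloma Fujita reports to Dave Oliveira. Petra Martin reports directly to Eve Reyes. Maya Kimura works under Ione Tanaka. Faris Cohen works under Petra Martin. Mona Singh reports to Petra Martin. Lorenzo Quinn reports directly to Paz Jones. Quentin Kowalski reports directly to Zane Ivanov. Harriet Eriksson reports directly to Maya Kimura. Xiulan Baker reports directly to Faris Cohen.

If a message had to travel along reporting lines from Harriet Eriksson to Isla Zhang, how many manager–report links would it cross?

Harriet Eriksson is in Isla Zhang's organization: the chain from Harriet Eriksson up to Isla Zhang is Harriet Eriksson → Maya Kimura → Ione Tanaka → Zane Ivanov → Tamsin Patel → Yuki Yamada → Dmitri Garcia → Isla Zhang, which is 7 links.

7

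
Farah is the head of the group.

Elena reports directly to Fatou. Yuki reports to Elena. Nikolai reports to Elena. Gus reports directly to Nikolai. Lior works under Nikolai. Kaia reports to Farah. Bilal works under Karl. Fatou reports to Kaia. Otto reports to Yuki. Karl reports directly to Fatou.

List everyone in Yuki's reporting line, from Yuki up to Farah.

Yuki reports to Elena. Elena reports to Fatou. Fatou reports to Kaia. Kaia reports to Farah. Farah is at the top.

Yuki -> Elena -> Fatou -> Kaia -> Farah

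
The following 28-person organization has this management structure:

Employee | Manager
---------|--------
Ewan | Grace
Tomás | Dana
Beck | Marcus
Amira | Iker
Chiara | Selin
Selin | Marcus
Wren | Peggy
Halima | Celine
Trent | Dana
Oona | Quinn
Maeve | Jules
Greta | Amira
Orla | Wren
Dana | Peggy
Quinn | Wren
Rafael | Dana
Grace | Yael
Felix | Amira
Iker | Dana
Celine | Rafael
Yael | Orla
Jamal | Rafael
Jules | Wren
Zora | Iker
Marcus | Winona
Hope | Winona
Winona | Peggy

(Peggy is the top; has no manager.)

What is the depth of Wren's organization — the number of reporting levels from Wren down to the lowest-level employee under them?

4

The longest chain under Wren runs Wren → Orla → Yael → Grace → Ewan, which is 4 levels below Wren.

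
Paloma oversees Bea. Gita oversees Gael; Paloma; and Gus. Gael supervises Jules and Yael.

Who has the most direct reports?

Gita

Direct-report counts: Gita has 3; Paloma has 1; Gael has 2. The largest is 3, held by Gita.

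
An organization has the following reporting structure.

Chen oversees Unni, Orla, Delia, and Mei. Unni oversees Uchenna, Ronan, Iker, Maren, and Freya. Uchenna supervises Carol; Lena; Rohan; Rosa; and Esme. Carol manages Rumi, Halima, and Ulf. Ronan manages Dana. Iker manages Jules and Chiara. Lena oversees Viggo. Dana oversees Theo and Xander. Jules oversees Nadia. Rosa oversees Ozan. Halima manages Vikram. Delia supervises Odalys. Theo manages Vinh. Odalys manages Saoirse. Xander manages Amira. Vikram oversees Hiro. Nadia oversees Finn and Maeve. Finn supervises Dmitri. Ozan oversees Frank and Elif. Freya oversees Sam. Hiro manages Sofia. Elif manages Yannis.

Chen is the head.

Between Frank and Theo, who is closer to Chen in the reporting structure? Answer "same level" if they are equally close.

Theo

Frank is 5 levels below Chen; Theo is 4. Theo is higher.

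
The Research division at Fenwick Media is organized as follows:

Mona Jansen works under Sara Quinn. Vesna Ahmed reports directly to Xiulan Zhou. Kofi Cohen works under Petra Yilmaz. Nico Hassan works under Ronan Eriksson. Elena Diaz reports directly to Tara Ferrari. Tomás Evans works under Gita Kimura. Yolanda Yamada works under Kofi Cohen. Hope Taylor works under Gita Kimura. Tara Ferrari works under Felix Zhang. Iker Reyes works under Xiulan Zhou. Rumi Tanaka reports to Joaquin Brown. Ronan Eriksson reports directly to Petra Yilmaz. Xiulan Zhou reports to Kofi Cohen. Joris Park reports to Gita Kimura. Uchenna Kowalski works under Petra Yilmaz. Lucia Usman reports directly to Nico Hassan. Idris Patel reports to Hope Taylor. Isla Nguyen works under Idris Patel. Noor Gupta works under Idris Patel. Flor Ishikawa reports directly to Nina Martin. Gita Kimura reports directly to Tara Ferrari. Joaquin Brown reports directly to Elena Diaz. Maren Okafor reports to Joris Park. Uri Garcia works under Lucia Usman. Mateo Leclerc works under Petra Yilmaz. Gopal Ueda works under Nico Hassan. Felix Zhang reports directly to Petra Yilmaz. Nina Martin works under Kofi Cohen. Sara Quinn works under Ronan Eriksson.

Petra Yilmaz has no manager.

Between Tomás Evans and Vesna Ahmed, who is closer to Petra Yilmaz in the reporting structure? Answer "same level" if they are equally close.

Vesna Ahmed

Tomás Evans is 4 levels below Petra Yilmaz; Vesna Ahmed is 3. Vesna Ahmed is higher.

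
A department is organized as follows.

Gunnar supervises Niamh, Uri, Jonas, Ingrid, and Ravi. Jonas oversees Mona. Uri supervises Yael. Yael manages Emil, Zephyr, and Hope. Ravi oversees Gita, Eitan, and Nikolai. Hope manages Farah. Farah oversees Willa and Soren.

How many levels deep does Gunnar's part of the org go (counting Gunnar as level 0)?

The longest chain under Gunnar runs Gunnar → Uri → Yael → Hope → Farah → Soren, which is 5 levels below Gunnar.

5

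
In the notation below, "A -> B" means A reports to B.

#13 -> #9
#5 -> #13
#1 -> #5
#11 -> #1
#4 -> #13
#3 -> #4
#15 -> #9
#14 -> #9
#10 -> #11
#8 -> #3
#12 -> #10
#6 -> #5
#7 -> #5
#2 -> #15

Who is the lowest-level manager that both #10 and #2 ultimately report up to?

#10's chain of managers is #11, #1, #5, #13, #9. #2's chain of managers is #15, #9. The first manager that appears in both chains is #9.

#9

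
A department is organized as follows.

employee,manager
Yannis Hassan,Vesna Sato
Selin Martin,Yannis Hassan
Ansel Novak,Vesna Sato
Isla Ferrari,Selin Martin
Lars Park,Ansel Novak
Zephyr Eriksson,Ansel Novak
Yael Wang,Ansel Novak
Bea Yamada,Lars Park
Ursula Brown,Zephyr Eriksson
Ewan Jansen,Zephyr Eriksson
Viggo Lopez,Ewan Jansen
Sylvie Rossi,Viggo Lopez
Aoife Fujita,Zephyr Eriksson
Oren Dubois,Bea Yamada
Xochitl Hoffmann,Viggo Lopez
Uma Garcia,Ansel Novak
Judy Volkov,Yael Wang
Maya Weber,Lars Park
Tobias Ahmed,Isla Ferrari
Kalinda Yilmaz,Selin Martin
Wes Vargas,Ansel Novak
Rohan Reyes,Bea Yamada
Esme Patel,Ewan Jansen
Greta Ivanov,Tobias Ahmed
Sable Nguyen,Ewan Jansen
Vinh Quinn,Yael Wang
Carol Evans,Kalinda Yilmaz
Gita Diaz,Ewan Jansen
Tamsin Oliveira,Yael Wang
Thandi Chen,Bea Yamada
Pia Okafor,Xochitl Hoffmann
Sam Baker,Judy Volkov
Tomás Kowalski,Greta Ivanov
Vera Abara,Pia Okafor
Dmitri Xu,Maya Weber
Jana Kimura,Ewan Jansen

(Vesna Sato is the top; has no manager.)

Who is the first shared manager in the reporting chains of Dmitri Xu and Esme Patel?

Dmitri Xu's chain of managers is Maya Weber, Lars Park, Ansel Novak, Vesna Sato. Esme Patel's chain of managers is Ewan Jansen, Zephyr Eriksson, Ansel Novak, Vesna Sato. The first manager that appears in both chains is Ansel Novak.

Ansel Novak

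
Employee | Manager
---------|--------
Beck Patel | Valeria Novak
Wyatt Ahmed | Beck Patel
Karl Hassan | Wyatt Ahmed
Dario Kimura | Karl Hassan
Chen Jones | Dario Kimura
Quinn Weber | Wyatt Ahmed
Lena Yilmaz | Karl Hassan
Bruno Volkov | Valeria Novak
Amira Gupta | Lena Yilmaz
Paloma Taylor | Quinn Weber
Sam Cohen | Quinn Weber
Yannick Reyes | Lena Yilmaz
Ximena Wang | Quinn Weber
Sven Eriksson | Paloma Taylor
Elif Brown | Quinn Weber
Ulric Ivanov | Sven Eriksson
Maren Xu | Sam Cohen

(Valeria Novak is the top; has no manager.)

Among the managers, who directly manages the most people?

Direct-report counts: Valeria Novak has 2; Beck Patel has 1; Wyatt Ahmed has 2; Quinn Weber has 4; Sam Cohen has 1; Paloma Taylor has 1; Sven Eriksson has 1; Karl Hassan has 2; Lena Yilmaz has 2; Dario Kimura has 1. The largest is 4, held by Quinn Weber.

Quinn Weber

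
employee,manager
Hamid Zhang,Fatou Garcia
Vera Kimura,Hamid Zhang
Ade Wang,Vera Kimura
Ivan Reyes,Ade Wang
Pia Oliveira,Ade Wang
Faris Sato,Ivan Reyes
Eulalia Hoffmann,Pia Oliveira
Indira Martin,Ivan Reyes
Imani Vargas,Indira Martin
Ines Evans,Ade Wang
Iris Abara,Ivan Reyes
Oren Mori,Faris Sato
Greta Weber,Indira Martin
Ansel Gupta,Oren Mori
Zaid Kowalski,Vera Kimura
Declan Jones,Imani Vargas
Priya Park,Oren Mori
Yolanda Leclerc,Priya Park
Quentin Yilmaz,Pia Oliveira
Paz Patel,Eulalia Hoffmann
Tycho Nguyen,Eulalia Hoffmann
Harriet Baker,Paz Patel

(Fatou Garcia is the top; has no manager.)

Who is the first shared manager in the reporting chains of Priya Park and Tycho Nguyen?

Ade Wang

Priya Park's chain of managers is Oren Mori, Faris Sato, Ivan Reyes, Ade Wang, Vera Kimura, Hamid Zhang, Fatou Garcia. Tycho Nguyen's chain of managers is Eulalia Hoffmann, Pia Oliveira, Ade Wang, Vera Kimura, Hamid Zhang, Fatou Garcia. The first manager that appears in both chains is Ade Wang.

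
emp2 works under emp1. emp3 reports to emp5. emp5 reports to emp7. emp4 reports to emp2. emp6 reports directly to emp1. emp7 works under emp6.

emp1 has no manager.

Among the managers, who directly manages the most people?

Direct-report counts: emp1 has 2; emp2 has 1; emp6 has 1; emp7 has 1; emp5 has 1. The largest is 2, held by emp1.

emp1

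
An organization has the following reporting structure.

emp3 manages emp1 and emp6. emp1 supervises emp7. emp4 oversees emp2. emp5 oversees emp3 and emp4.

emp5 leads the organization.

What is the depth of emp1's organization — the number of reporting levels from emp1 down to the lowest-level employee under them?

1

The longest chain under emp1 runs emp1 → emp7, which is 1 level below emp1.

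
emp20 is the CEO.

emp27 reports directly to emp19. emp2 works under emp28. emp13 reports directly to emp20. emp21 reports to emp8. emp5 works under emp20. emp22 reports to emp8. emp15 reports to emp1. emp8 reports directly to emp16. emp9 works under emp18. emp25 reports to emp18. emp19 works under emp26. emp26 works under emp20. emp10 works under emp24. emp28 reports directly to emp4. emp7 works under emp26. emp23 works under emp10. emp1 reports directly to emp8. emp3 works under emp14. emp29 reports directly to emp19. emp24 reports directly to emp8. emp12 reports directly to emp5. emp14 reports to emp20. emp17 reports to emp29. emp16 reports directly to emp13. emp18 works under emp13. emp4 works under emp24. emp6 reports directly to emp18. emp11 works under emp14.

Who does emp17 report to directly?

emp29

emp17 reports directly to emp29.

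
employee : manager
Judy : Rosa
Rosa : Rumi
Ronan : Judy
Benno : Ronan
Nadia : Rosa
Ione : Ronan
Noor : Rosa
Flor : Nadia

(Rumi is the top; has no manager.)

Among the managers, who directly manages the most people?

Rosa

Direct-report counts: Rumi has 1; Rosa has 3; Nadia has 1; Judy has 1; Ronan has 2. The largest is 3, held by Rosa.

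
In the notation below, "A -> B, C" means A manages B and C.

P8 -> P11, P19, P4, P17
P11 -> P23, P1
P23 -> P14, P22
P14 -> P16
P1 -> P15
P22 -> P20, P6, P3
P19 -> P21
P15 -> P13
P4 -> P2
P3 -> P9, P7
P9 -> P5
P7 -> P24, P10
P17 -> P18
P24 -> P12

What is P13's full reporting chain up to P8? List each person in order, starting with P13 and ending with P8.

P13 reports to P15. P15 reports to P1. P1 reports to P11. P11 reports to P8. P8 is at the top.

P13 -> P15 -> P1 -> P11 -> P8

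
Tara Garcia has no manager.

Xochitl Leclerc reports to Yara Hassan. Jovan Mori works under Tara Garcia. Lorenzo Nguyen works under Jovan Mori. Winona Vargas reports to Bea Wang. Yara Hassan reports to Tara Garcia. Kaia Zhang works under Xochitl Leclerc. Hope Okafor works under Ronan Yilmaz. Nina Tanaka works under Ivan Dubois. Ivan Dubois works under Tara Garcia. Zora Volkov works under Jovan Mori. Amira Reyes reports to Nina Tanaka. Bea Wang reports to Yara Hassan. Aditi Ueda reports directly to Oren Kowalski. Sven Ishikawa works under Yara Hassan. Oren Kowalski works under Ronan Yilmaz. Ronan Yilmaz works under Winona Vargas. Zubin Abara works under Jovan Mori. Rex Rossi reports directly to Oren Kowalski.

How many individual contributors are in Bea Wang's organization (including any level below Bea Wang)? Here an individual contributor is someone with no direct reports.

The people in Bea Wang's organization with no one reporting to them are Hope Okafor, Rex Rossi, Aditi Ueda. That is 3.

3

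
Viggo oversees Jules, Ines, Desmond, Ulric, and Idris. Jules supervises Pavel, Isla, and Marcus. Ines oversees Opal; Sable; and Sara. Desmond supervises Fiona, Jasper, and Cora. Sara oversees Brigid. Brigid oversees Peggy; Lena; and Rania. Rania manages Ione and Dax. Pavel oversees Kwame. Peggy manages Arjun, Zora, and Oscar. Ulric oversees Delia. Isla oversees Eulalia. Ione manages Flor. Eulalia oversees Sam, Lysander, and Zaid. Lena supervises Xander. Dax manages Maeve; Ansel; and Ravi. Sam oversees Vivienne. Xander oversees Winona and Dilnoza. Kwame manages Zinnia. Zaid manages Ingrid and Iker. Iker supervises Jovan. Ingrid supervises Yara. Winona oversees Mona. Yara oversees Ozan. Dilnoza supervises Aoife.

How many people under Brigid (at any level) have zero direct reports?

9

The people in Brigid's organization with no one reporting to them are Aoife, Mona, Oscar, Zora, Arjun, Ravi, Ansel, Maeve, Flor. That is 9.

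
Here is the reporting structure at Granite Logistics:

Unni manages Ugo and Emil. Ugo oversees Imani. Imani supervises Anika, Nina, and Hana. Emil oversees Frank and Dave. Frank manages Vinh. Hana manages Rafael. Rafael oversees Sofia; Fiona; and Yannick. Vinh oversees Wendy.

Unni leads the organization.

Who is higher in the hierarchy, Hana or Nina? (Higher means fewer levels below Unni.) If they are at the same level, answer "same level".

same level

Both Hana and Nina are 3 levels below Unni.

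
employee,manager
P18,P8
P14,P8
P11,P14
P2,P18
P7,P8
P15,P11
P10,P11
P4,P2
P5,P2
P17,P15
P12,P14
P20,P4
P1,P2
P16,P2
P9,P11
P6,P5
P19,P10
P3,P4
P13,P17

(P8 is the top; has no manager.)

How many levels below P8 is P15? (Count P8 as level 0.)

3

Chain from P15 up to P8: P15 → P11 → P14 → P8. That is 3 steps up, so P15 is 3 levels below P8.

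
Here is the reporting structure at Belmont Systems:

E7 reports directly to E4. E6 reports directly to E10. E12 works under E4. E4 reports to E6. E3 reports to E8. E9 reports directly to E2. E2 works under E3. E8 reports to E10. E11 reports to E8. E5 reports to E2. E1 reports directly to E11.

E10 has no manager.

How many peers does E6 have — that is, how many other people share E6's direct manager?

1

E6 reports to E10. E10's other direct reports are E8 — 1 peer.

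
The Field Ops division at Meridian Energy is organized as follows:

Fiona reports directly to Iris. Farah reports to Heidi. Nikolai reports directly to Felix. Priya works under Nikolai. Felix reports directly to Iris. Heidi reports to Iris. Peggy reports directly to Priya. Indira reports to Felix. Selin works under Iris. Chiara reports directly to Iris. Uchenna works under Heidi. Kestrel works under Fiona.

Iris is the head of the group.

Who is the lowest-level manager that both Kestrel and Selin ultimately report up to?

Kestrel's chain of managers is Fiona, Iris. Selin's chain of managers is Iris. The first manager that appears in both chains is Iris.

Iris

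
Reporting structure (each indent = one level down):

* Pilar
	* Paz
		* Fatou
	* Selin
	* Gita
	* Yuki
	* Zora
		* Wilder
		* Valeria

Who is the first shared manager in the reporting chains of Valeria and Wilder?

Zora

Valeria's chain of managers is Zora, Pilar. Wilder's chain of managers is Zora, Pilar. The first manager that appears in both chains is Zora.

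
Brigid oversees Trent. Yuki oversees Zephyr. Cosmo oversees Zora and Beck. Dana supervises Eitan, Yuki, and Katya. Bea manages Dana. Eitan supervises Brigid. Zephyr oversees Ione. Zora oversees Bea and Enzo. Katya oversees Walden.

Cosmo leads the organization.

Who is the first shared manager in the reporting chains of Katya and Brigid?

Dana

Katya's chain of managers is Dana, Bea, Zora, Cosmo. Brigid's chain of managers is Eitan, Dana, Bea, Zora, Cosmo. The first manager that appears in both chains is Dana.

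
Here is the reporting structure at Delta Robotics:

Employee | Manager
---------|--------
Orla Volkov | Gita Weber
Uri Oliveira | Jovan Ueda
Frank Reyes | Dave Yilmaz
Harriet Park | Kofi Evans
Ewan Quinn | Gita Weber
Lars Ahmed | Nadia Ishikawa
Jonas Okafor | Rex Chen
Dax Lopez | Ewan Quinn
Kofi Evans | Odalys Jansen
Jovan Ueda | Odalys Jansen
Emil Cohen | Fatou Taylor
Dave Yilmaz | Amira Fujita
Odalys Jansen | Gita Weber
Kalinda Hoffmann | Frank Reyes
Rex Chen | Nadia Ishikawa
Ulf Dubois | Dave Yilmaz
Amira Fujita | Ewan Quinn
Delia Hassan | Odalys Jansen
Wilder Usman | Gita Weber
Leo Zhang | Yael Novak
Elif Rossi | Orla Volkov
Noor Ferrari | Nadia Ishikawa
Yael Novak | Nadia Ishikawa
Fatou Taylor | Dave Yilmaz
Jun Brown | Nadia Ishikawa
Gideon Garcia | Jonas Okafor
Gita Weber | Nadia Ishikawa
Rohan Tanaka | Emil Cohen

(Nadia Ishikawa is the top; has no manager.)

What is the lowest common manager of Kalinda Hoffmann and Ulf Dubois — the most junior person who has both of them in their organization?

Kalinda Hoffmann's chain of managers is Frank Reyes, Dave Yilmaz, Amira Fujita, Ewan Quinn, Gita Weber, Nadia Ishikawa. Ulf Dubois's chain of managers is Dave Yilmaz, Amira Fujita, Ewan Quinn, Gita Weber, Nadia Ishikawa. The first manager that appears in both chains is Dave Yilmaz.

Dave Yilmaz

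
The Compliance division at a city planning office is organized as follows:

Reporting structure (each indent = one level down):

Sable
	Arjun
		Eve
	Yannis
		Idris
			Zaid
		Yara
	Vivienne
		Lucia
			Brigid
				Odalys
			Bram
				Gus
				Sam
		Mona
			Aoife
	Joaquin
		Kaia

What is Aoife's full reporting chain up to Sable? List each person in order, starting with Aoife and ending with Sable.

Aoife -> Mona -> Vivienne -> Sable

Aoife reports to Mona. Mona reports to Vivienne. Vivienne reports to Sable. Sable is at the top.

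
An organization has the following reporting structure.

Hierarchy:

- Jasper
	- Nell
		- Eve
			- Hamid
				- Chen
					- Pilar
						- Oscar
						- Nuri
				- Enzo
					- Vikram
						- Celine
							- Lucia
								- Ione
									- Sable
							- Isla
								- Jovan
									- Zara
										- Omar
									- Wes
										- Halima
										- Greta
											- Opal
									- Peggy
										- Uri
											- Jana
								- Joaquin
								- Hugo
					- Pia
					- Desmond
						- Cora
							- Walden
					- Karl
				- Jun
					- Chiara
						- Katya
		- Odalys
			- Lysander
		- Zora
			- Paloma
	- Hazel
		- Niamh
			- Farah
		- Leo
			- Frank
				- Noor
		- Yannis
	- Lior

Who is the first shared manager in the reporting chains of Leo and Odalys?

Leo's chain of managers is Hazel, Jasper. Odalys's chain of managers is Nell, Jasper. The first manager that appears in both chains is Jasper.

Jasper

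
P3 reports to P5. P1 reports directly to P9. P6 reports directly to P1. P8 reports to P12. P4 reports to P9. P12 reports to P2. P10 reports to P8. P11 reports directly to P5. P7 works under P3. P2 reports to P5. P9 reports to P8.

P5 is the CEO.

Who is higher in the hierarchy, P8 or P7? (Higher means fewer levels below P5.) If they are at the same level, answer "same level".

P8 is 3 levels below P5; P7 is 2. P7 is higher.

P7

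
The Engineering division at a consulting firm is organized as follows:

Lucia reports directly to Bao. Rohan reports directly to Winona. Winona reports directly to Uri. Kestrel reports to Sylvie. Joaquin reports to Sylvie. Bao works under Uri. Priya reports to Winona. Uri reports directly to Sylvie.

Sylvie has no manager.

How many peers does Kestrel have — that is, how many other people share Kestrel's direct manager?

2

Kestrel reports to Sylvie. Sylvie's other direct reports are Uri, Joaquin — 2 peers.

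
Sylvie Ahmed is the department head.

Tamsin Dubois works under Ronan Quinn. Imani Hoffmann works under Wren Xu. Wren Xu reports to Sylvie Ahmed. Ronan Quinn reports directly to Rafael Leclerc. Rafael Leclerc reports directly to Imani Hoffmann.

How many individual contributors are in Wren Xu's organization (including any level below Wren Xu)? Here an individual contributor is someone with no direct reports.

The only person in Wren Xu's organization with no one reporting to them is Tamsin Dubois. That is 1.

1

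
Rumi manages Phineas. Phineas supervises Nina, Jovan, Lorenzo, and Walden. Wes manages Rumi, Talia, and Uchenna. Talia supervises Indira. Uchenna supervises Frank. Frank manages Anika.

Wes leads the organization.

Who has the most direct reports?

Direct-report counts: Wes has 3; Uchenna has 1; Frank has 1; Talia has 1; Rumi has 1; Phineas has 4. The largest is 4, held by Phineas.

Phineas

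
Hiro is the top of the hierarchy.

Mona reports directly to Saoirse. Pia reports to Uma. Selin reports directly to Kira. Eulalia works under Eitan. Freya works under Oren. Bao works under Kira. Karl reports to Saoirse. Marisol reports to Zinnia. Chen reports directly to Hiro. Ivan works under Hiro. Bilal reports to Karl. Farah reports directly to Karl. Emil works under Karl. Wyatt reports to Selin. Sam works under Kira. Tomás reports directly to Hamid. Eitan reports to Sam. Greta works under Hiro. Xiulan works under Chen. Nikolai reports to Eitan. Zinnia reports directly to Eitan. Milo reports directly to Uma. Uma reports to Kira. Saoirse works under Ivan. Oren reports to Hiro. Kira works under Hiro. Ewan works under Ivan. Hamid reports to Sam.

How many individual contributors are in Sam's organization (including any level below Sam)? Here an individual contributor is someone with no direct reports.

4

The people in Sam's organization with no one reporting to them are Tomás, Eulalia, Marisol, Nikolai. That is 4.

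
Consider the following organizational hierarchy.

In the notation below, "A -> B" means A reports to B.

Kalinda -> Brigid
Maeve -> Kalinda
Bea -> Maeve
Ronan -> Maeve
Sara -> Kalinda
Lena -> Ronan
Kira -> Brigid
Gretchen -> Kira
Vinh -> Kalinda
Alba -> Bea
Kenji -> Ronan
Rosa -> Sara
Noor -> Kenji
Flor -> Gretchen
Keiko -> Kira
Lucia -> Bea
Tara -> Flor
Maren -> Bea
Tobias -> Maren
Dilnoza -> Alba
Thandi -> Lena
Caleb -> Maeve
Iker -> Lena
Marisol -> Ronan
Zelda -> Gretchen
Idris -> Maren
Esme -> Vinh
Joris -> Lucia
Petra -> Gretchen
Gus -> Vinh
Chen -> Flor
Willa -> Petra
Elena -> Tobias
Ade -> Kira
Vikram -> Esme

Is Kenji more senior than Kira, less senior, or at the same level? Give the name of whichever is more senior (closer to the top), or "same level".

Kira

Kenji is 4 levels below Brigid; Kira is 1. Kira is higher.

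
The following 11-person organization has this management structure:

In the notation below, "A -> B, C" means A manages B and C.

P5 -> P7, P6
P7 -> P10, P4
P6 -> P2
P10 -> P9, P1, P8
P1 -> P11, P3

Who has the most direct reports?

Direct-report counts: P5 has 2; P6 has 1; P7 has 2; P10 has 3; P1 has 2. The largest is 3, held by P10.

P10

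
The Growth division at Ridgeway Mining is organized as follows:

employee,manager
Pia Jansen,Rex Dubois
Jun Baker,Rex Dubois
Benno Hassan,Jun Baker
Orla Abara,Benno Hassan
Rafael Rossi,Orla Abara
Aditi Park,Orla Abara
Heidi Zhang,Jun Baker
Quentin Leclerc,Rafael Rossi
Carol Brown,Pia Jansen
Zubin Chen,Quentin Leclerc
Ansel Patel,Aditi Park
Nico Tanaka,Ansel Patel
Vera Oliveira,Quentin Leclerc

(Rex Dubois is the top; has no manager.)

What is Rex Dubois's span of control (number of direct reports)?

2

Rex Dubois directly manages Pia Jansen, Jun Baker. That is 2 direct reports.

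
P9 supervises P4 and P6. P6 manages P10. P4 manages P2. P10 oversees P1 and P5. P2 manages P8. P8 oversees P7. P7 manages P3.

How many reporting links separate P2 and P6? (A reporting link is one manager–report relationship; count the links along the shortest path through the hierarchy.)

P2 is 2 levels below P9, and P6 is 1 level below P9 (their lowest common manager). The shortest path runs up from P2 to P9 and back down to P6: 2 + 1 = 3 links.

3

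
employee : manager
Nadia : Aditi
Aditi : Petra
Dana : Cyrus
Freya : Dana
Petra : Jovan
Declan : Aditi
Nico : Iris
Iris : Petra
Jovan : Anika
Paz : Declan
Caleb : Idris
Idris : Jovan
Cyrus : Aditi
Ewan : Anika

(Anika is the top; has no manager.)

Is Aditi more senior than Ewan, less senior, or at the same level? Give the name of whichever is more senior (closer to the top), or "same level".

Ewan

Aditi is 3 levels below Anika; Ewan is 1. Ewan is higher.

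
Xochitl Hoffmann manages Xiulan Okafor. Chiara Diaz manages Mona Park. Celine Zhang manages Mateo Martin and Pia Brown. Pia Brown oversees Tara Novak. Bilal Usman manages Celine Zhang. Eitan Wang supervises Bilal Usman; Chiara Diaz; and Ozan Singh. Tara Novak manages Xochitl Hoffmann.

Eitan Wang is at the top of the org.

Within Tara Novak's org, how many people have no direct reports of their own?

The only person in Tara Novak's organization with no one reporting to them is Xiulan Okafor. That is 1.

1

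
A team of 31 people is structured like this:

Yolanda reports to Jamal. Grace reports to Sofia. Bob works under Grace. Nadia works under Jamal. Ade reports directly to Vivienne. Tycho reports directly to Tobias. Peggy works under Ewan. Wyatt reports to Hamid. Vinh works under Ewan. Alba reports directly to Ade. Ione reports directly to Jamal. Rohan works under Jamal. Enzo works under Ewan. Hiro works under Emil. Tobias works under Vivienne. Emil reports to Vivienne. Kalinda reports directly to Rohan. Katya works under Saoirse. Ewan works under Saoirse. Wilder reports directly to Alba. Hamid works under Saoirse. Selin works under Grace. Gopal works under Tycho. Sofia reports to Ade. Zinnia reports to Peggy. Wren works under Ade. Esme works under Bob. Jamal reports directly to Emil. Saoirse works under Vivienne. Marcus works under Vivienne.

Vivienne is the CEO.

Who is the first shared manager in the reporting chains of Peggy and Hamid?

Saoirse

Peggy's chain of managers is Ewan, Saoirse, Vivienne. Hamid's chain of managers is Saoirse, Vivienne. The first manager that appears in both chains is Saoirse.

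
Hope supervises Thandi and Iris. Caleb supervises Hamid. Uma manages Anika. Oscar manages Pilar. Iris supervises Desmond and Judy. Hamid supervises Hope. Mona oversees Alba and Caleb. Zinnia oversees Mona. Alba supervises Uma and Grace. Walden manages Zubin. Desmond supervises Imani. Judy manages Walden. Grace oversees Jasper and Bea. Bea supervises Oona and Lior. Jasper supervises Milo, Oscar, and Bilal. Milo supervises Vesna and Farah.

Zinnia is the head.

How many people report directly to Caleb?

Caleb directly manages Hamid. That is 1 direct report.

1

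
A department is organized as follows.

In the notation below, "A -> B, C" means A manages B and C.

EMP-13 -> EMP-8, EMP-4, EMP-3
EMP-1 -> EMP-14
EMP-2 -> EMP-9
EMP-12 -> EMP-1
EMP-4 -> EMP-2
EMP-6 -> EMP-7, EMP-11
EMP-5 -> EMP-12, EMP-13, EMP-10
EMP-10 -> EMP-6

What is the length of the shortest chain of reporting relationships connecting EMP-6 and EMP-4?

EMP-6 is 2 levels below EMP-5, and EMP-4 is 2 levels below EMP-5 (their lowest common manager). The shortest path runs up from EMP-6 to EMP-5 and back down to EMP-4: 2 + 2 = 4 links.

4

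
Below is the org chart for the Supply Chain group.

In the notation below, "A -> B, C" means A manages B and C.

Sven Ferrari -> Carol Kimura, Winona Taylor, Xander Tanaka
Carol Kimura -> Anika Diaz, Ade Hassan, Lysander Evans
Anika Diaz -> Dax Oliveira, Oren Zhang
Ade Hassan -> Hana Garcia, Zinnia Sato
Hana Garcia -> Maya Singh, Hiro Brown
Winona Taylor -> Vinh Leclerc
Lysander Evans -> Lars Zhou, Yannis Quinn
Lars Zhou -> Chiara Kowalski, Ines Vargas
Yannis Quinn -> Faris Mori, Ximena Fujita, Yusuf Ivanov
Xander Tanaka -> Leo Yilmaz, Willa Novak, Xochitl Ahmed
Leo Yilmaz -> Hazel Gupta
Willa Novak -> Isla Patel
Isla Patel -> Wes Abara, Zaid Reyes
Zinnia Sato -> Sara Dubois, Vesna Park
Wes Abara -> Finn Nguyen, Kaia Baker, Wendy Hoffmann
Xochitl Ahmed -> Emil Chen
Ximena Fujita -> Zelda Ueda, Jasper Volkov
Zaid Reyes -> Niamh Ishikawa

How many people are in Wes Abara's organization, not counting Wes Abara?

3

Wes Abara directly manages Finn Nguyen, Kaia Baker, Wendy Hoffmann. Finn Nguyen has no reports. Kaia Baker has no reports. Wendy Hoffmann has no reports. So Wes Abara's organization is 3 direct reports plus everyone under them: 1 + 1 + 1 = 3.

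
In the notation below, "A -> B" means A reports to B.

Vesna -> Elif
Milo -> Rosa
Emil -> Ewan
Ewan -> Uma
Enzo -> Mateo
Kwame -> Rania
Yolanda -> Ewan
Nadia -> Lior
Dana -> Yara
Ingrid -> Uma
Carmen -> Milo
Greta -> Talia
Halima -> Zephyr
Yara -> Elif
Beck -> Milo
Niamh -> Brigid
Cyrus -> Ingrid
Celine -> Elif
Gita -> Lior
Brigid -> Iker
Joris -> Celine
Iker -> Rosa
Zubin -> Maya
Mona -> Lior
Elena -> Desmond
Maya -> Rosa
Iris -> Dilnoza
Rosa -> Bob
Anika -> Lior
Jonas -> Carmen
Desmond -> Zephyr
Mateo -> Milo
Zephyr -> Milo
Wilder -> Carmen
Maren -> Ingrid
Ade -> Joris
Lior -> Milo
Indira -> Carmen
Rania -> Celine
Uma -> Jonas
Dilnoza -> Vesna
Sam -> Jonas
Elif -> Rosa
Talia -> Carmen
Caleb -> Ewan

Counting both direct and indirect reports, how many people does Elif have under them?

Elif directly manages Vesna, Yara, Celine. Under Vesna: Dilnoza, Iris (2). Under Yara: Dana (1). Under Celine: Joris, Ade, Rania, Kwame (4). So Elif's organization is 3 direct reports plus everyone under them: 3 + 2 + 5 = 10.

10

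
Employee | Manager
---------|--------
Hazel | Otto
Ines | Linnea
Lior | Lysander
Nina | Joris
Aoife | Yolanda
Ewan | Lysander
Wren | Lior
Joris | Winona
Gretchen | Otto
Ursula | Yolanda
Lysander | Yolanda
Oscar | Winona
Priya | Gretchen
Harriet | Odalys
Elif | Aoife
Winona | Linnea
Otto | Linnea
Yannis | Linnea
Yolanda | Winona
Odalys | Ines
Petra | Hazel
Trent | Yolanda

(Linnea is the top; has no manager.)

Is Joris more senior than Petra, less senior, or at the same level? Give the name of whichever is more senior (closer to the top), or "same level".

Joris is 2 levels below Linnea; Petra is 3. Joris is higher.

Joris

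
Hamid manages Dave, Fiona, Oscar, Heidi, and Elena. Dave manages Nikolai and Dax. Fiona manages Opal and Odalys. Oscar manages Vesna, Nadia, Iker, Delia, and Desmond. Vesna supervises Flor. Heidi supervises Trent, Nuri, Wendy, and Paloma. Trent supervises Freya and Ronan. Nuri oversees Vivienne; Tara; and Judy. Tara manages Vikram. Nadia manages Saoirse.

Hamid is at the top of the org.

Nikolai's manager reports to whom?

Hamid

Nikolai reports to Dave, and Dave reports to Hamid. So Nikolai's skip-level manager is Hamid.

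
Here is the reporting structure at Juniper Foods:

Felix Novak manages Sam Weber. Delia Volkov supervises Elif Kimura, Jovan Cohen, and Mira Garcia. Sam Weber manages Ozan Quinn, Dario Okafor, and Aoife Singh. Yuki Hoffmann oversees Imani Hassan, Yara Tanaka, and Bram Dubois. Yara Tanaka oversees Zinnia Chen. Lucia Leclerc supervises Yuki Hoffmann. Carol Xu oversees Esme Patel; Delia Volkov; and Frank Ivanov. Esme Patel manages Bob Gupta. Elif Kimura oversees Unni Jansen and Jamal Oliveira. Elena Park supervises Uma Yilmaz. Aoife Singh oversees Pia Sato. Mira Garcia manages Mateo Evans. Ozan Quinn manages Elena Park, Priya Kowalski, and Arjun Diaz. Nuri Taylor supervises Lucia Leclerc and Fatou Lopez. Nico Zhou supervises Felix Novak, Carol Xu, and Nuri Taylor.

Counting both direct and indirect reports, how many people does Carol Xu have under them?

Carol Xu directly manages Esme Patel, Delia Volkov, Frank Ivanov. Under Esme Patel: Bob Gupta (1). Under Delia Volkov: Jovan Cohen, Elif Kimura, Jamal Oliveira, Unni Jansen, Mira Garcia, Mateo Evans (6). Frank Ivanov has no reports. So Carol Xu's organization is 3 direct reports plus everyone under them: 2 + 7 + 1 = 10.

10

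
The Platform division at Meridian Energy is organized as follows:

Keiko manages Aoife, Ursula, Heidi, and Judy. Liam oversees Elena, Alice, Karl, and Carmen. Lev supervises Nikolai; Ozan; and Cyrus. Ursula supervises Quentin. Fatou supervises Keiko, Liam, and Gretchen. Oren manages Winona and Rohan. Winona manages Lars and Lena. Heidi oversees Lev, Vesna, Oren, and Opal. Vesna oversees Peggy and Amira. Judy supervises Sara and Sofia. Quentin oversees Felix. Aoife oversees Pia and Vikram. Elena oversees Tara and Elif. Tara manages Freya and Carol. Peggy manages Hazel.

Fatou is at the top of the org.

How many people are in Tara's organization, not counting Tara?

2

Tara directly manages Freya, Carol. Freya has no reports. Carol has no reports. So Tara's organization is 2 direct reports plus everyone under them: 1 + 1 = 2.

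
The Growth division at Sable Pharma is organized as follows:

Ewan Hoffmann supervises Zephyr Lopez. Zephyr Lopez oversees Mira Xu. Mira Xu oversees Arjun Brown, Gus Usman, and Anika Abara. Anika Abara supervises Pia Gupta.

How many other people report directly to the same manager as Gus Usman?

2

Gus Usman reports to Mira Xu. Mira Xu's other direct reports are Arjun Brown, Anika Abara — 2 peers.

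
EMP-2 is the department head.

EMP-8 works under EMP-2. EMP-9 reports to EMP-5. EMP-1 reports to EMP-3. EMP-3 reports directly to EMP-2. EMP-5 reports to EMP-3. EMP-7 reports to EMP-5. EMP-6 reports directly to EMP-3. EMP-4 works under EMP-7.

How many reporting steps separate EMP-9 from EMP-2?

Chain from EMP-9 up to EMP-2: EMP-9 → EMP-5 → EMP-3 → EMP-2. That is 3 steps up, so EMP-9 is 3 levels below EMP-2.

3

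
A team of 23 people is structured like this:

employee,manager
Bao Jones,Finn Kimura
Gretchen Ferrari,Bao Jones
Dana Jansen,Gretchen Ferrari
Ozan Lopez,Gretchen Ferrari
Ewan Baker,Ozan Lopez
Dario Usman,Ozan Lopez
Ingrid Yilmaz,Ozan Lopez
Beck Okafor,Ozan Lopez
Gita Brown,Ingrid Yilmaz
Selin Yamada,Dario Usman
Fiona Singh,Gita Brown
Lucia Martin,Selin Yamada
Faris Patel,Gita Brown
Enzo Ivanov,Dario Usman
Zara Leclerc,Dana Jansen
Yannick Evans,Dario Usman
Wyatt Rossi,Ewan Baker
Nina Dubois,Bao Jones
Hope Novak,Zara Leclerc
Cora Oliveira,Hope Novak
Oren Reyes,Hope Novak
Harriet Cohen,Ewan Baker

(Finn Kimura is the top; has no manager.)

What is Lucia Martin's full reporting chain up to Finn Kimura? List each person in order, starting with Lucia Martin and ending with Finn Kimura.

Lucia Martin -> Selin Yamada -> Dario Usman -> Ozan Lopez -> Gretchen Ferrari -> Bao Jones -> Finn Kimura

Lucia Martin reports to Selin Yamada. Selin Yamada reports to Dario Usman. Dario Usman reports to Ozan Lopez. Ozan Lopez reports to Gretchen Ferrari. Gretchen Ferrari reports to Bao Jones. Bao Jones reports to Finn Kimura. Finn Kimura is at the top.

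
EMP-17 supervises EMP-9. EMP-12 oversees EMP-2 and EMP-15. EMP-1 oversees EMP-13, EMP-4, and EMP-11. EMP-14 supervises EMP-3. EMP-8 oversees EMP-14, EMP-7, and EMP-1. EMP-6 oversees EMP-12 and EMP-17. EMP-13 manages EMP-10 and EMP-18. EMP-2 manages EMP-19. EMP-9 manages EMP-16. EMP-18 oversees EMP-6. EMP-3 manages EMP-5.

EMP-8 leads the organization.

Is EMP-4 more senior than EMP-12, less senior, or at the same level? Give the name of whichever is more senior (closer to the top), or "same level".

EMP-4 is 2 levels below EMP-8; EMP-12 is 5. EMP-4 is higher.

EMP-4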